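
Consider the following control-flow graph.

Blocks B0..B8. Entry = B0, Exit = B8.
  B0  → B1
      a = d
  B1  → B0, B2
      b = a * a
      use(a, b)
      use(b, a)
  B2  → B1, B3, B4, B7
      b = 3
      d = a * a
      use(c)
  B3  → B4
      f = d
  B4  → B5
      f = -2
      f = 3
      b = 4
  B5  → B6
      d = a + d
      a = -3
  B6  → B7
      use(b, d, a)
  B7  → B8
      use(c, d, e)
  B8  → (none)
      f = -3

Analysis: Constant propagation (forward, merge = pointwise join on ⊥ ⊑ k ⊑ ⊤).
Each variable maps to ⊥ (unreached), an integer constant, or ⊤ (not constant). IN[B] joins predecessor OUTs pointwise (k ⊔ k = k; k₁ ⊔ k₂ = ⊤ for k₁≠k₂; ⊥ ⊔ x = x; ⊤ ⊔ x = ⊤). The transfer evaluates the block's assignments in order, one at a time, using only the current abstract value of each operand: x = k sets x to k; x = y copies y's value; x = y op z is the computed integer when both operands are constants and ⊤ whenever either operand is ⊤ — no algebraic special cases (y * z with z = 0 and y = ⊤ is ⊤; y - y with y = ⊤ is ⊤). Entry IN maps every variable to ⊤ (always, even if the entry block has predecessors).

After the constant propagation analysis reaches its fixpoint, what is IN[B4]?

Answer: {a: ⊤, b: 3, c: ⊤, d: ⊤, e: ⊤, f: ⊤}

Derivation:
Per-block solution:
  B0:  IN=(all ⊤)  OUT=(all ⊤)
  B1:  IN=(all ⊤)  OUT=(all ⊤)
  B2:  IN=(all ⊤)  OUT={b:3; rest ⊤}
  B3:  IN={b:3; rest ⊤}  OUT={b:3; rest ⊤}
  B4:  IN={b:3; rest ⊤}  OUT={b:4, f:3; rest ⊤}
  B5:  IN={b:4, f:3; rest ⊤}  OUT={a:-3, b:4, f:3; rest ⊤}
  B6:  IN={a:-3, b:4, f:3; rest ⊤}  OUT={a:-3, b:4, f:3; rest ⊤}
  B7:  IN=(all ⊤)  OUT=(all ⊤)
  B8:  IN=(all ⊤)  OUT={f:-3; rest ⊤}

Merge at B4: IN[B4] = OUT[B2] ⊔ OUT[B3] = {a: ⊤, b: 3, c: ⊤, d: ⊤, e: ⊤, f: ⊤}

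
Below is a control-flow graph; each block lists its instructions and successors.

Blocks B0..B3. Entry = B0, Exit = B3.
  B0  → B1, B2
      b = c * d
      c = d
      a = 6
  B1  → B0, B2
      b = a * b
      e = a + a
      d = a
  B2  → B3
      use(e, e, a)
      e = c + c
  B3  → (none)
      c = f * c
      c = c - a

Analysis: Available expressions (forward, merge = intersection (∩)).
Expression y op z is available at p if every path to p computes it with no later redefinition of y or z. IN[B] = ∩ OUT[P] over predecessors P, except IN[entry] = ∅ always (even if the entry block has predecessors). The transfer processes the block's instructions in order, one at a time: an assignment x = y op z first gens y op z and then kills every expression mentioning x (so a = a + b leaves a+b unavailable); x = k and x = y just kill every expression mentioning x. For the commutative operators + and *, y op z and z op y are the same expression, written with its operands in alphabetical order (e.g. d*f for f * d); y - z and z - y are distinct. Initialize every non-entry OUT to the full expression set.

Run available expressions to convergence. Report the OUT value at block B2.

Fixpoint table:
  B0:   IN={}   OUT={}
  B1:   IN={}   OUT={a+a}
  B2:   IN={}   OUT={c+c}
  B3:   IN={c+c}   OUT={}

Merge at B2: IN[B2] = OUT[B0] ∩ OUT[B1] = {}
Applying B2's transfer function to that IN value gives OUT[B2] (row B2 above).

Answer: {c+c}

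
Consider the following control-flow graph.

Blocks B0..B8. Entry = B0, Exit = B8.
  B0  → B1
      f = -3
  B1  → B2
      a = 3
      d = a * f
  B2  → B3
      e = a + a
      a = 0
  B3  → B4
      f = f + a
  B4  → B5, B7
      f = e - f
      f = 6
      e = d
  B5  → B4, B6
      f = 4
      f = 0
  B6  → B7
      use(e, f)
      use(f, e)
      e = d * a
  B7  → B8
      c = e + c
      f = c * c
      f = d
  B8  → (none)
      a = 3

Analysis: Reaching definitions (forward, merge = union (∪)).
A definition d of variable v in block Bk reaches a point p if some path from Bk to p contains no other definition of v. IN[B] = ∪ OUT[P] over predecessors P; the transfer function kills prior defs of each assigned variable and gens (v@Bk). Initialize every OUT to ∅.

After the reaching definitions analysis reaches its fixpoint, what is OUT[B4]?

Answer: {a@B2, d@B1, e@B4, f@B4}

Working:
Fixpoint table:
  B0:   IN={}   OUT={f@B0}
  B1:   IN={f@B0}   OUT={a@B1, d@B1, f@B0}
  B2:   IN={a@B1, d@B1, f@B0}   OUT={a@B2, d@B1, e@B2, f@B0}
  B3:   IN={a@B2, d@B1, e@B2, f@B0}   OUT={a@B2, d@B1, e@B2, f@B3}
  B4:   IN={a@B2, d@B1, e@B2, e@B4, f@B3, f@B5}   OUT={a@B2, d@B1, e@B4, f@B4}
  B5:   IN={a@B2, d@B1, e@B4, f@B4}   OUT={a@B2, d@B1, e@B4, f@B5}
  B6:   IN={a@B2, d@B1, e@B4, f@B5}   OUT={a@B2, d@B1, e@B6, f@B5}
  B7:   IN={a@B2, d@B1, e@B4, e@B6, f@B4, f@B5}   OUT={a@B2, c@B7, d@B1, e@B4, e@B6, f@B7}
  B8:   IN={a@B2, c@B7, d@B1, e@B4, e@B6, f@B7}   OUT={a@B8, c@B7, d@B1, e@B4, e@B6, f@B7}

Merge at B4: IN[B4] = OUT[B3] ⊔ OUT[B5] = {a@B2, d@B1, e@B2, e@B4, f@B3, f@B5}
Applying B4's transfer function to that IN value gives OUT[B4] (row B4 above).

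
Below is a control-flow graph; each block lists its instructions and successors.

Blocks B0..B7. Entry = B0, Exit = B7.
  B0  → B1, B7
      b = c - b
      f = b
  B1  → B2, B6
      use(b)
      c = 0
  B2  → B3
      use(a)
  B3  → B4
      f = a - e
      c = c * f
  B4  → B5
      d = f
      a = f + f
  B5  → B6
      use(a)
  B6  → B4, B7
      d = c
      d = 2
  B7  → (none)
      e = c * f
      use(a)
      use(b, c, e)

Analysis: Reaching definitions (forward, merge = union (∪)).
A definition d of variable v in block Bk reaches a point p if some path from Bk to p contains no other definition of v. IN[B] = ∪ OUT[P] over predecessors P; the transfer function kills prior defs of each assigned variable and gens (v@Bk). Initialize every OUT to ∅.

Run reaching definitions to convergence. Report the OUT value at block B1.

Per-block solution:
  B0:   IN={}   OUT={b@B0, f@B0}
  B1:   IN={b@B0, f@B0}   OUT={b@B0, c@B1, f@B0}
  B2:   IN={b@B0, c@B1, f@B0}   OUT={b@B0, c@B1, f@B0}
  B3:   IN={b@B0, c@B1, f@B0}   OUT={b@B0, c@B3, f@B3}
  B4:   IN={a@B4, b@B0, c@B1, c@B3, d@B6, f@B0, f@B3}   OUT={a@B4, b@B0, c@B1, c@B3, d@B4, f@B0, f@B3}
  B5:   IN={a@B4, b@B0, c@B1, c@B3, d@B4, f@B0, f@B3}   OUT={a@B4, b@B0, c@B1, c@B3, d@B4, f@B0, f@B3}
  B6:   IN={a@B4, b@B0, c@B1, c@B3, d@B4, f@B0, f@B3}   OUT={a@B4, b@B0, c@B1, c@B3, d@B6, f@B0, f@B3}
  B7:   IN={a@B4, b@B0, c@B1, c@B3, d@B6, f@B0, f@B3}   OUT={a@B4, b@B0, c@B1, c@B3, d@B6, e@B7, f@B0, f@B3}

Merge at B1: IN[B1] = OUT[B0] = {b@B0, f@B0}
Applying B1's transfer function to that IN value gives OUT[B1] (row B1 above).

Answer: {b@B0, c@B1, f@B0}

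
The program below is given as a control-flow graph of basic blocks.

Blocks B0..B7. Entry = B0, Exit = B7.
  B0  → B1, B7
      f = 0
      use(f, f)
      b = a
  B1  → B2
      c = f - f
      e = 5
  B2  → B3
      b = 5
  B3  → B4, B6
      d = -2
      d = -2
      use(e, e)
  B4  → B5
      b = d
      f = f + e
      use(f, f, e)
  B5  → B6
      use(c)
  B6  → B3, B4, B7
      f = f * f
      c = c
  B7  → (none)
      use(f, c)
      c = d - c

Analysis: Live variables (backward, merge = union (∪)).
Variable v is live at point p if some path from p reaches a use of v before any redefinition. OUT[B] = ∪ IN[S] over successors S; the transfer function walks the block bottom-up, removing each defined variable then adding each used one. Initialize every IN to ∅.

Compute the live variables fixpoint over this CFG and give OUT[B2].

Fixpoint table:
  B0: | IN={a, c, d} | OUT={c, d, f}
  B1: | IN={f} | OUT={c, e, f}
  B2: | IN={c, e, f} | OUT={c, e, f}
  B3: | IN={c, e, f} | OUT={c, d, e, f}
  B4: | IN={c, d, e, f} | OUT={c, d, e, f}
  B5: | IN={c, d, e, f} | OUT={c, d, e, f}
  B6: | IN={c, d, e, f} | OUT={c, d, e, f}
  B7: | IN={c, d, f} | OUT={}

Merge at B2: OUT[B2] = IN[B3] = {c, e, f}

Answer: {c, e, f}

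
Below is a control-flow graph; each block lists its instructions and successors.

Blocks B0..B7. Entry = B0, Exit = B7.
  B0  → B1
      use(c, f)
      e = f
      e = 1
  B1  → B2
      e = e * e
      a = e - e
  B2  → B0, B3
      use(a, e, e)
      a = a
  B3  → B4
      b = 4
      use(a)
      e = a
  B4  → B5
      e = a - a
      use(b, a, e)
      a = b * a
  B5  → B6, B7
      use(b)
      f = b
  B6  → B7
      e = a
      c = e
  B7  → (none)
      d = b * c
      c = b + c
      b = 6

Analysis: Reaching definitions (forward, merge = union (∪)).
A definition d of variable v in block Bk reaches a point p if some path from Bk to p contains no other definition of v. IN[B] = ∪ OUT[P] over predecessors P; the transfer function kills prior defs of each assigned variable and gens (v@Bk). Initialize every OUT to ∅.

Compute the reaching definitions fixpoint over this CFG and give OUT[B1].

Converged values:
  B0:   IN={a@B2, e@B1}   OUT={a@B2, e@B0}
  B1:   IN={a@B2, e@B0}   OUT={a@B1, e@B1}
  B2:   IN={a@B1, e@B1}   OUT={a@B2, e@B1}
  B3:   IN={a@B2, e@B1}   OUT={a@B2, b@B3, e@B3}
  B4:   IN={a@B2, b@B3, e@B3}   OUT={a@B4, b@B3, e@B4}
  B5:   IN={a@B4, b@B3, e@B4}   OUT={a@B4, b@B3, e@B4, f@B5}
  B6:   IN={a@B4, b@B3, e@B4, f@B5}   OUT={a@B4, b@B3, c@B6, e@B6, f@B5}
  B7:   IN={a@B4, b@B3, c@B6, e@B4, e@B6, f@B5}   OUT={a@B4, b@B7, c@B7, d@B7, e@B4, e@B6, f@B5}

Merge at B1: IN[B1] = OUT[B0] = {a@B2, e@B0}
Applying B1's transfer function to that IN value gives OUT[B1] (row B1 above).

Answer: {a@B1, e@B1}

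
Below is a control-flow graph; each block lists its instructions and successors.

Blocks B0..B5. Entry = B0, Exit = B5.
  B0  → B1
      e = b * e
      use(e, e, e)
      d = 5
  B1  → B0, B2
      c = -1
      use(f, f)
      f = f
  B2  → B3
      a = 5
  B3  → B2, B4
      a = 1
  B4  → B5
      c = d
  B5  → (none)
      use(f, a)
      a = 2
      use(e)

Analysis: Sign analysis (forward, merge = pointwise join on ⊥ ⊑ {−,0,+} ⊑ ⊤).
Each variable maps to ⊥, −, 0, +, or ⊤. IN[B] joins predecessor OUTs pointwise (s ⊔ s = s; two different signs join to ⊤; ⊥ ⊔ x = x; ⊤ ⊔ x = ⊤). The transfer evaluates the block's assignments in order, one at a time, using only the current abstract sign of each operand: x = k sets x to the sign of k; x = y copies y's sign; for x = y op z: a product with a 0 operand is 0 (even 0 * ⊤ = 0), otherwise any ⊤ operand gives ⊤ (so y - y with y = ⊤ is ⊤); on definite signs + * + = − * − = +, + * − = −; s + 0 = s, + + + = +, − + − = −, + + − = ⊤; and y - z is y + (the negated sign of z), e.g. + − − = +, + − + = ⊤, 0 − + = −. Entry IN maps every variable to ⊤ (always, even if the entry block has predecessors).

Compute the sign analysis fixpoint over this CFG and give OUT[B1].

Answer: {a: ⊤, b: ⊤, c: -, d: +, e: ⊤, f: ⊤}

Derivation:
Fixpoint table:
  B0: | IN=(all ⊤) | OUT={d:+; rest ⊤}
  B1: | IN={d:+; rest ⊤} | OUT={c:-, d:+; rest ⊤}
  B2: | IN={c:-, d:+; rest ⊤} | OUT={a:+, c:-, d:+; rest ⊤}
  B3: | IN={a:+, c:-, d:+; rest ⊤} | OUT={a:+, c:-, d:+; rest ⊤}
  B4: | IN={a:+, c:-, d:+; rest ⊤} | OUT={a:+, c:+, d:+; rest ⊤}
  B5: | IN={a:+, c:+, d:+; rest ⊤} | OUT={a:+, c:+, d:+; rest ⊤}

Merge at B1: IN[B1] = OUT[B0] = {a: ⊤, b: ⊤, c: ⊤, d: +, e: ⊤, f: ⊤}
Applying B1's transfer function to that IN value gives OUT[B1] (row B1 above).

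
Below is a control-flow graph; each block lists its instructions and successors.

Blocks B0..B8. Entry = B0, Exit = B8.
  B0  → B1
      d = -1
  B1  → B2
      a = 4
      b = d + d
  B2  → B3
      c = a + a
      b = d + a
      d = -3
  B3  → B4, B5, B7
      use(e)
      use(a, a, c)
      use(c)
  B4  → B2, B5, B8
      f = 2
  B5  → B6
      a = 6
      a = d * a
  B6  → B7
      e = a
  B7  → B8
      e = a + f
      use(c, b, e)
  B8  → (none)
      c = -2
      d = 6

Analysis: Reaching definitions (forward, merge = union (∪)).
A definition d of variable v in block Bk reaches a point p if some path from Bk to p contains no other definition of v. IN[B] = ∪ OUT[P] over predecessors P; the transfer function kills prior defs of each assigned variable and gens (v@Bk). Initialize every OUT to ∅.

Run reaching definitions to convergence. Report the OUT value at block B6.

Fixpoint table:
  B0: | IN={} | OUT={d@B0}
  B1: | IN={d@B0} | OUT={a@B1, b@B1, d@B0}
  B2: | IN={a@B1, b@B1, b@B2, c@B2, d@B0, d@B2, f@B4} | OUT={a@B1, b@B2, c@B2, d@B2, f@B4}
  B3: | IN={a@B1, b@B2, c@B2, d@B2, f@B4} | OUT={a@B1, b@B2, c@B2, d@B2, f@B4}
  B4: | IN={a@B1, b@B2, c@B2, d@B2, f@B4} | OUT={a@B1, b@B2, c@B2, d@B2, f@B4}
  B5: | IN={a@B1, b@B2, c@B2, d@B2, f@B4} | OUT={a@B5, b@B2, c@B2, d@B2, f@B4}
  B6: | IN={a@B5, b@B2, c@B2, d@B2, f@B4} | OUT={a@B5, b@B2, c@B2, d@B2, e@B6, f@B4}
  B7: | IN={a@B1, a@B5, b@B2, c@B2, d@B2, e@B6, f@B4} | OUT={a@B1, a@B5, b@B2, c@B2, d@B2, e@B7, f@B4}
  B8: | IN={a@B1, a@B5, b@B2, c@B2, d@B2, e@B7, f@B4} | OUT={a@B1, a@B5, b@B2, c@B8, d@B8, e@B7, f@B4}

Merge at B6: IN[B6] = OUT[B5] = {a@B5, b@B2, c@B2, d@B2, f@B4}
Applying B6's transfer function to that IN value gives OUT[B6] (row B6 above).

Answer: {a@B5, b@B2, c@B2, d@B2, e@B6, f@B4}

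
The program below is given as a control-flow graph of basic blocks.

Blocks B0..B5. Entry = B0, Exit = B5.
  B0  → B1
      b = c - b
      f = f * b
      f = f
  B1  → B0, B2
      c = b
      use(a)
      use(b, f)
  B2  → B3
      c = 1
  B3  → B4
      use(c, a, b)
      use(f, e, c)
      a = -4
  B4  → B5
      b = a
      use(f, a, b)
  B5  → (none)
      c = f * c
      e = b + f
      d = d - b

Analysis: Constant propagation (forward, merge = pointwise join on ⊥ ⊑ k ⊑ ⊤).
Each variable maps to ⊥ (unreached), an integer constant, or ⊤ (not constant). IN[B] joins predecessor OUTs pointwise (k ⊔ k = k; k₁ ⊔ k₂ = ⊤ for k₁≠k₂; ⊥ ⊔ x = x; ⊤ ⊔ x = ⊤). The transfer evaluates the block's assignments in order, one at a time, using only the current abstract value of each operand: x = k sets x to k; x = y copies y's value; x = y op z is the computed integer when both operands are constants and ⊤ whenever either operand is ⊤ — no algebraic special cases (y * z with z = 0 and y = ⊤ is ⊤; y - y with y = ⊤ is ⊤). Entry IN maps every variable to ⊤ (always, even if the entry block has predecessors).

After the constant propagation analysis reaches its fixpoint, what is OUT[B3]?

Answer: {a: -4, b: ⊤, c: 1, d: ⊤, e: ⊤, f: ⊤}

Derivation:
Fixpoint table:
  B0:   IN=(all ⊤)   OUT=(all ⊤)
  B1:   IN=(all ⊤)   OUT=(all ⊤)
  B2:   IN=(all ⊤)   OUT={c:1; rest ⊤}
  B3:   IN={c:1; rest ⊤}   OUT={a:-4, c:1; rest ⊤}
  B4:   IN={a:-4, c:1; rest ⊤}   OUT={a:-4, b:-4, c:1; rest ⊤}
  B5:   IN={a:-4, b:-4, c:1; rest ⊤}   OUT={a:-4, b:-4; rest ⊤}

Merge at B3: IN[B3] = OUT[B2] = {a: ⊤, b: ⊤, c: 1, d: ⊤, e: ⊤, f: ⊤}
Applying B3's transfer function to that IN value gives OUT[B3] (row B3 above).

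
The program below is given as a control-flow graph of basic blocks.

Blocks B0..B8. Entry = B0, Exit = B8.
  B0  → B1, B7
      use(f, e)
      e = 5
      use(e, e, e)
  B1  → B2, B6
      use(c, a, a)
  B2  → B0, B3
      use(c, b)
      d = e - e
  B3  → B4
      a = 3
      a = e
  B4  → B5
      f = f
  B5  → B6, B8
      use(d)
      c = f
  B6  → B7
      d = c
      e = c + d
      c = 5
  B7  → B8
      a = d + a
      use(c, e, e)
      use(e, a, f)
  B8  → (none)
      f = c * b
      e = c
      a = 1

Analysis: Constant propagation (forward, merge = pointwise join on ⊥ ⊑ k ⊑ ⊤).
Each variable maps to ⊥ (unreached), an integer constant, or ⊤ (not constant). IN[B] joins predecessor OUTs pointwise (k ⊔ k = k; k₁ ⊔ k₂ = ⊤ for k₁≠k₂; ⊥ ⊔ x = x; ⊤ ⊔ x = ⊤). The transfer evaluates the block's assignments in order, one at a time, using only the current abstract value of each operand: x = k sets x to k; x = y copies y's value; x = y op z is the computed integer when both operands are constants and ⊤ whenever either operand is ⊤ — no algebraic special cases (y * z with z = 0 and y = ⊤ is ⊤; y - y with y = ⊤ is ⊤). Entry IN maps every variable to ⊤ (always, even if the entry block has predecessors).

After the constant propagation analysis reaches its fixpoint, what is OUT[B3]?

Answer: {a: 5, b: ⊤, c: ⊤, d: 0, e: 5, f: ⊤}

Trace:
Converged values:
  B0: | IN=(all ⊤) | OUT={e:5; rest ⊤}
  B1: | IN={e:5; rest ⊤} | OUT={e:5; rest ⊤}
  B2: | IN={e:5; rest ⊤} | OUT={d:0, e:5; rest ⊤}
  B3: | IN={d:0, e:5; rest ⊤} | OUT={a:5, d:0, e:5; rest ⊤}
  B4: | IN={a:5, d:0, e:5; rest ⊤} | OUT={a:5, d:0, e:5; rest ⊤}
  B5: | IN={a:5, d:0, e:5; rest ⊤} | OUT={a:5, d:0, e:5; rest ⊤}
  B6: | IN={e:5; rest ⊤} | OUT={c:5; rest ⊤}
  B7: | IN=(all ⊤) | OUT=(all ⊤)
  B8: | IN=(all ⊤) | OUT={a:1; rest ⊤}

Merge at B3: IN[B3] = OUT[B2] = {a: ⊤, b: ⊤, c: ⊤, d: 0, e: 5, f: ⊤}
Applying B3's transfer function to that IN value gives OUT[B3] (row B3 above).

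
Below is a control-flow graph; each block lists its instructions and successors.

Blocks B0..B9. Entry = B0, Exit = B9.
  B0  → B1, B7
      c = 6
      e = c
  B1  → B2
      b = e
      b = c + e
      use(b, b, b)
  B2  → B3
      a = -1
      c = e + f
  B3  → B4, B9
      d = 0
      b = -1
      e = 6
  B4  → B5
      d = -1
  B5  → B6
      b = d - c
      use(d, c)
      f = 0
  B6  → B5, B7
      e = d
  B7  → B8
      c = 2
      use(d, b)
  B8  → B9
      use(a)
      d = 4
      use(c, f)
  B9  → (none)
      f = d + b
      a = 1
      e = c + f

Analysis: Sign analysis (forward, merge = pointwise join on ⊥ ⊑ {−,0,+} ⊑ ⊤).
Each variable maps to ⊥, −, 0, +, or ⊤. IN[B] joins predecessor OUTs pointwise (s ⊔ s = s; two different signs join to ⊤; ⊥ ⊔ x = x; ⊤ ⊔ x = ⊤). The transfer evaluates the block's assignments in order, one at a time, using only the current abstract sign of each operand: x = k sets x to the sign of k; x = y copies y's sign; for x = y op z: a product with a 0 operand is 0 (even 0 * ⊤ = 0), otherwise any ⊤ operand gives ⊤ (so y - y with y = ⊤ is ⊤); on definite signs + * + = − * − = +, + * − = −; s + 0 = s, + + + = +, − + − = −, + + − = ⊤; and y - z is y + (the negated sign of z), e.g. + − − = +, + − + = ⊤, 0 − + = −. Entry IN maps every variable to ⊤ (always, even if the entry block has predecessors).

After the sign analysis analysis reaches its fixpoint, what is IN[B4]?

Fixpoint table:
  B0: | IN=(all ⊤) | OUT={c:+, e:+; rest ⊤}
  B1: | IN={c:+, e:+; rest ⊤} | OUT={b:+, c:+, e:+; rest ⊤}
  B2: | IN={b:+, c:+, e:+; rest ⊤} | OUT={a:-, b:+, e:+; rest ⊤}
  B3: | IN={a:-, b:+, e:+; rest ⊤} | OUT={a:-, b:-, d:0, e:+; rest ⊤}
  B4: | IN={a:-, b:-, d:0, e:+; rest ⊤} | OUT={a:-, b:-, d:-, e:+; rest ⊤}
  B5: | IN={a:-, d:-; rest ⊤} | OUT={a:-, d:-, f:0; rest ⊤}
  B6: | IN={a:-, d:-, f:0; rest ⊤} | OUT={a:-, d:-, e:-, f:0; rest ⊤}
  B7: | IN=(all ⊤) | OUT={c:+; rest ⊤}
  B8: | IN={c:+; rest ⊤} | OUT={c:+, d:+; rest ⊤}
  B9: | IN=(all ⊤) | OUT={a:+; rest ⊤}

Merge at B4: IN[B4] = OUT[B3] = {a: -, b: -, c: ⊤, d: 0, e: +, f: ⊤}

Answer: {a: -, b: -, c: ⊤, d: 0, e: +, f: ⊤}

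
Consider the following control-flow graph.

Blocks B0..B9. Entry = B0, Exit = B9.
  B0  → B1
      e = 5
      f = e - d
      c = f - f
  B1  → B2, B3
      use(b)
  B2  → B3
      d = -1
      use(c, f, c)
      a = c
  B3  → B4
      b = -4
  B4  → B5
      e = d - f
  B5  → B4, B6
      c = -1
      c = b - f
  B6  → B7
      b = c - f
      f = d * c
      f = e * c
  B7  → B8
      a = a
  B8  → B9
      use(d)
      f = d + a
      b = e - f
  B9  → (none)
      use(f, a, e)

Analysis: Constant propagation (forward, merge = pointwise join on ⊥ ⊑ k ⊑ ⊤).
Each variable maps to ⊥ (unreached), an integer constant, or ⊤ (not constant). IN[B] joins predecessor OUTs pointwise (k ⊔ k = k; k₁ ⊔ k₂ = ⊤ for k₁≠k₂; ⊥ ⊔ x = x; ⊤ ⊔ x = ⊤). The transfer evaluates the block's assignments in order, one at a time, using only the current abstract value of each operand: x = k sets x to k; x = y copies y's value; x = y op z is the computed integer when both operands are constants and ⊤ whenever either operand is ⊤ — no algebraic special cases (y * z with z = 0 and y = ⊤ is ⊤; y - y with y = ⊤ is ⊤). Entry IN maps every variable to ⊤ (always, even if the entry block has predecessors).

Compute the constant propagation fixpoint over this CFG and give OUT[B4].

Answer: {a: ⊤, b: -4, c: ⊤, d: ⊤, e: ⊤, f: ⊤}

Derivation:
Per-block solution:
  B0:  IN=(all ⊤)  OUT={e:5; rest ⊤}
  B1:  IN={e:5; rest ⊤}  OUT={e:5; rest ⊤}
  B2:  IN={e:5; rest ⊤}  OUT={d:-1, e:5; rest ⊤}
  B3:  IN={e:5; rest ⊤}  OUT={b:-4, e:5; rest ⊤}
  B4:  IN={b:-4; rest ⊤}  OUT={b:-4; rest ⊤}
  B5:  IN={b:-4; rest ⊤}  OUT={b:-4; rest ⊤}
  B6:  IN={b:-4; rest ⊤}  OUT=(all ⊤)
  B7:  IN=(all ⊤)  OUT=(all ⊤)
  B8:  IN=(all ⊤)  OUT=(all ⊤)
  B9:  IN=(all ⊤)  OUT=(all ⊤)

Merge at B4: IN[B4] = OUT[B3] ⊔ OUT[B5] = {a: ⊤, b: -4, c: ⊤, d: ⊤, e: ⊤, f: ⊤}
Applying B4's transfer function to that IN value gives OUT[B4] (row B4 above).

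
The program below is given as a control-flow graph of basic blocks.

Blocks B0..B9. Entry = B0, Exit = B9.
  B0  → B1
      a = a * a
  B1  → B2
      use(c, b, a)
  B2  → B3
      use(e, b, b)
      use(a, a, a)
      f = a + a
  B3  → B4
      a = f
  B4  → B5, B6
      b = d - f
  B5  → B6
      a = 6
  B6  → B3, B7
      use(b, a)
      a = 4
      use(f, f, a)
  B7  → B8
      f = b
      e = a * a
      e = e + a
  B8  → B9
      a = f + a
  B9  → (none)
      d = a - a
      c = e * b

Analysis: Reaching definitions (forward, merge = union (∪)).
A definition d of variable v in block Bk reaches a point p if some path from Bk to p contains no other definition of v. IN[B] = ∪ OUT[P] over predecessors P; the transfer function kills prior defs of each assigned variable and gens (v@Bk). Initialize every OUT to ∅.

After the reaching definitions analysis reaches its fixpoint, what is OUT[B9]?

Per-block solution:
  B0:  IN={}  OUT={a@B0}
  B1:  IN={a@B0}  OUT={a@B0}
  B2:  IN={a@B0}  OUT={a@B0, f@B2}
  B3:  IN={a@B0, a@B6, b@B4, f@B2}  OUT={a@B3, b@B4, f@B2}
  B4:  IN={a@B3, b@B4, f@B2}  OUT={a@B3, b@B4, f@B2}
  B5:  IN={a@B3, b@B4, f@B2}  OUT={a@B5, b@B4, f@B2}
  B6:  IN={a@B3, a@B5, b@B4, f@B2}  OUT={a@B6, b@B4, f@B2}
  B7:  IN={a@B6, b@B4, f@B2}  OUT={a@B6, b@B4, e@B7, f@B7}
  B8:  IN={a@B6, b@B4, e@B7, f@B7}  OUT={a@B8, b@B4, e@B7, f@B7}
  B9:  IN={a@B8, b@B4, e@B7, f@B7}  OUT={a@B8, b@B4, c@B9, d@B9, e@B7, f@B7}

Merge at B9: IN[B9] = OUT[B8] = {a@B8, b@B4, e@B7, f@B7}
Applying B9's transfer function to that IN value gives OUT[B9] (row B9 above).

Answer: {a@B8, b@B4, c@B9, d@B9, e@B7, f@B7}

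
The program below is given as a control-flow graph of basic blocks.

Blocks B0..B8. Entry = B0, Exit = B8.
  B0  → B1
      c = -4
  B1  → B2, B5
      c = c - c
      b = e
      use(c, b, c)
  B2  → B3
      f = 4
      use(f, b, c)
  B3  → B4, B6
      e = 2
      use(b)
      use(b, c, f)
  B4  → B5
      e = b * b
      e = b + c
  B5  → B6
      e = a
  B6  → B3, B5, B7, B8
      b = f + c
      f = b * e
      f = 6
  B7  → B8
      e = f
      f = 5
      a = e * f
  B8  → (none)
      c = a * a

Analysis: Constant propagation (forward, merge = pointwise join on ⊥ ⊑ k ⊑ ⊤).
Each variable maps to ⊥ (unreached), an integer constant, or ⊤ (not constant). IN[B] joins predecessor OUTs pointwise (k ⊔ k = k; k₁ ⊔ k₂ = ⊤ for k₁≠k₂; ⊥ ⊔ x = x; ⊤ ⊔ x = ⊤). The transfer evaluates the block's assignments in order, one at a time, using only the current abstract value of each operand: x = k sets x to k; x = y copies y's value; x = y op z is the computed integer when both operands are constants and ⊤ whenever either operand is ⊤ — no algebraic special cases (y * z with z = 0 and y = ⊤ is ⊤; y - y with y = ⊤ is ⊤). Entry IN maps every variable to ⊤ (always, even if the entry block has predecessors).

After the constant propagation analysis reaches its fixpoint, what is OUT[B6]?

Answer: {a: ⊤, b: ⊤, c: 0, d: ⊤, e: ⊤, f: 6}

Working:
Fixpoint table:
  B0:  IN=(all ⊤)  OUT={c:-4; rest ⊤}
  B1:  IN={c:-4; rest ⊤}  OUT={c:0; rest ⊤}
  B2:  IN={c:0; rest ⊤}  OUT={c:0, f:4; rest ⊤}
  B3:  IN={c:0; rest ⊤}  OUT={c:0, e:2; rest ⊤}
  B4:  IN={c:0, e:2; rest ⊤}  OUT={c:0; rest ⊤}
  B5:  IN={c:0; rest ⊤}  OUT={c:0; rest ⊤}
  B6:  IN={c:0; rest ⊤}  OUT={c:0, f:6; rest ⊤}
  B7:  IN={c:0, f:6; rest ⊤}  OUT={a:30, c:0, e:6, f:5; rest ⊤}
  B8:  IN={c:0; rest ⊤}  OUT=(all ⊤)

Merge at B6: IN[B6] = OUT[B3] ⊔ OUT[B5] = {a: ⊤, b: ⊤, c: 0, d: ⊤, e: ⊤, f: ⊤}
Applying B6's transfer function to that IN value gives OUT[B6] (row B6 above).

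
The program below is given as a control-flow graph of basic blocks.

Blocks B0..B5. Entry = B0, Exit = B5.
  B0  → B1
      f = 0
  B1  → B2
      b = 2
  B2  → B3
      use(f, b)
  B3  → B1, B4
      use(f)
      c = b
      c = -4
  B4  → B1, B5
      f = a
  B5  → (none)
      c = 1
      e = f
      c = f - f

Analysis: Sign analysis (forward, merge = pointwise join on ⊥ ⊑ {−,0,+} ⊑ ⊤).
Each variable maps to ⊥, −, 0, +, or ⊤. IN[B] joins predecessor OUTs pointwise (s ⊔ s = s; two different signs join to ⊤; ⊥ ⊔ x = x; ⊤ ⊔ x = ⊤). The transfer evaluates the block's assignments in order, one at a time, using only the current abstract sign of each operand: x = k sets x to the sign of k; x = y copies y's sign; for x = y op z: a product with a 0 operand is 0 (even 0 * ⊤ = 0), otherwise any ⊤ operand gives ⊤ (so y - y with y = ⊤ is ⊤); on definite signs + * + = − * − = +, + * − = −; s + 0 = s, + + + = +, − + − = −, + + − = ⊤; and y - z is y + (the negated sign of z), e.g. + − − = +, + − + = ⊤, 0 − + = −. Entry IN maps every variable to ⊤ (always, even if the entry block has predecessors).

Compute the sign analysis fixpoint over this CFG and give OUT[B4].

Per-block solution:
  B0: | IN=(all ⊤) | OUT={f:0; rest ⊤}
  B1: | IN=(all ⊤) | OUT={b:+; rest ⊤}
  B2: | IN={b:+; rest ⊤} | OUT={b:+; rest ⊤}
  B3: | IN={b:+; rest ⊤} | OUT={b:+, c:-; rest ⊤}
  B4: | IN={b:+, c:-; rest ⊤} | OUT={b:+, c:-; rest ⊤}
  B5: | IN={b:+, c:-; rest ⊤} | OUT={b:+; rest ⊤}

Merge at B4: IN[B4] = OUT[B3] = {a: ⊤, b: +, c: -, d: ⊤, e: ⊤, f: ⊤}
Applying B4's transfer function to that IN value gives OUT[B4] (row B4 above).

Answer: {a: ⊤, b: +, c: -, d: ⊤, e: ⊤, f: ⊤}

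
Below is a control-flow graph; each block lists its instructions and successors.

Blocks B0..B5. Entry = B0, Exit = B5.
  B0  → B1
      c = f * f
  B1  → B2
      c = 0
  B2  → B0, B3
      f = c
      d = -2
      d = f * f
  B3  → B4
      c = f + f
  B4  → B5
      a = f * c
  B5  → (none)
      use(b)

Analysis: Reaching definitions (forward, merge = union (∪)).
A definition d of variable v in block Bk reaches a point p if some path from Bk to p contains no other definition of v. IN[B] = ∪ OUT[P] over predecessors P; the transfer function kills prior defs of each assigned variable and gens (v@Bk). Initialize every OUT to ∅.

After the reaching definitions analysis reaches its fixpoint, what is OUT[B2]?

Answer: {c@B1, d@B2, f@B2}

Derivation:
Fixpoint table:
  B0: | IN={c@B1, d@B2, f@B2} | OUT={c@B0, d@B2, f@B2}
  B1: | IN={c@B0, d@B2, f@B2} | OUT={c@B1, d@B2, f@B2}
  B2: | IN={c@B1, d@B2, f@B2} | OUT={c@B1, d@B2, f@B2}
  B3: | IN={c@B1, d@B2, f@B2} | OUT={c@B3, d@B2, f@B2}
  B4: | IN={c@B3, d@B2, f@B2} | OUT={a@B4, c@B3, d@B2, f@B2}
  B5: | IN={a@B4, c@B3, d@B2, f@B2} | OUT={a@B4, c@B3, d@B2, f@B2}

Merge at B2: IN[B2] = OUT[B1] = {c@B1, d@B2, f@B2}
Applying B2's transfer function to that IN value gives OUT[B2] (row B2 above).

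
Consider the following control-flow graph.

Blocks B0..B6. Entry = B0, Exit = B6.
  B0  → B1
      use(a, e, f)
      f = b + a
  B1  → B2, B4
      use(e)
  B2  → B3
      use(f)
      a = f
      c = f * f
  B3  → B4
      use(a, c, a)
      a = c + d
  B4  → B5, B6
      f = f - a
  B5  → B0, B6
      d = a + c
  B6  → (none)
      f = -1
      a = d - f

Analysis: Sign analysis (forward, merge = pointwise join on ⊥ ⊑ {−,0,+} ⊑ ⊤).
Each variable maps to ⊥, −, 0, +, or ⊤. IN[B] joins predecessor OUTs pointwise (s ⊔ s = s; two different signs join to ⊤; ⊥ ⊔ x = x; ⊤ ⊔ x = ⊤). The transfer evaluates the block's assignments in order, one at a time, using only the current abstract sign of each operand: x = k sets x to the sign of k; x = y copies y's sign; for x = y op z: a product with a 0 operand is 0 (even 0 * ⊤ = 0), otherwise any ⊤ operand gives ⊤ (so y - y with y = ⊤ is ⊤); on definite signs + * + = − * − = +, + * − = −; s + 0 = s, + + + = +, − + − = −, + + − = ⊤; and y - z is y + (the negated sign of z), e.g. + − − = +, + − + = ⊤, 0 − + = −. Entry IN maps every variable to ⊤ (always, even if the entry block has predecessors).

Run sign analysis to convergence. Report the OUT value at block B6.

Fixpoint table:
  B0:   IN=(all ⊤)   OUT=(all ⊤)
  B1:   IN=(all ⊤)   OUT=(all ⊤)
  B2:   IN=(all ⊤)   OUT=(all ⊤)
  B3:   IN=(all ⊤)   OUT=(all ⊤)
  B4:   IN=(all ⊤)   OUT=(all ⊤)
  B5:   IN=(all ⊤)   OUT=(all ⊤)
  B6:   IN=(all ⊤)   OUT={f:-; rest ⊤}

Merge at B6: IN[B6] = OUT[B4] ⊔ OUT[B5] = {a: ⊤, b: ⊤, c: ⊤, d: ⊤, e: ⊤, f: ⊤}
Applying B6's transfer function to that IN value gives OUT[B6] (row B6 above).

Answer: {a: ⊤, b: ⊤, c: ⊤, d: ⊤, e: ⊤, f: -}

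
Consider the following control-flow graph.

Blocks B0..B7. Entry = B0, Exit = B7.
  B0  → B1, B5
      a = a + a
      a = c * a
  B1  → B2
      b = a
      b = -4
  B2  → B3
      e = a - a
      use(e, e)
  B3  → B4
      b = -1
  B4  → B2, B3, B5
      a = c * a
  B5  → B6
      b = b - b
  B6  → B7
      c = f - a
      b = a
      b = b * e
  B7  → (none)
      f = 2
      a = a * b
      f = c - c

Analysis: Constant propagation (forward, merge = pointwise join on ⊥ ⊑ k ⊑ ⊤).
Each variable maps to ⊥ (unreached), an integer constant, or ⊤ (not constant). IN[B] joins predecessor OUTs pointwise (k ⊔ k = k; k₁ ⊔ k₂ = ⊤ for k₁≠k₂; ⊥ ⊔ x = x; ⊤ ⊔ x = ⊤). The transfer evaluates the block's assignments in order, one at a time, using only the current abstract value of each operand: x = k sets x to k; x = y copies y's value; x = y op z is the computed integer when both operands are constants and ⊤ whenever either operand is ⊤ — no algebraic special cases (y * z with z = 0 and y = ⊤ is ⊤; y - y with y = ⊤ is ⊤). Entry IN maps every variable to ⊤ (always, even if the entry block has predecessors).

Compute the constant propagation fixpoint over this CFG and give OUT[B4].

Answer: {a: ⊤, b: -1, c: ⊤, d: ⊤, e: ⊤, f: ⊤}

Derivation:
Fixpoint table:
  B0:  IN=(all ⊤)  OUT=(all ⊤)
  B1:  IN=(all ⊤)  OUT={b:-4; rest ⊤}
  B2:  IN=(all ⊤)  OUT=(all ⊤)
  B3:  IN=(all ⊤)  OUT={b:-1; rest ⊤}
  B4:  IN={b:-1; rest ⊤}  OUT={b:-1; rest ⊤}
  B5:  IN=(all ⊤)  OUT=(all ⊤)
  B6:  IN=(all ⊤)  OUT=(all ⊤)
  B7:  IN=(all ⊤)  OUT=(all ⊤)

Merge at B4: IN[B4] = OUT[B3] = {a: ⊤, b: -1, c: ⊤, d: ⊤, e: ⊤, f: ⊤}
Applying B4's transfer function to that IN value gives OUT[B4] (row B4 above).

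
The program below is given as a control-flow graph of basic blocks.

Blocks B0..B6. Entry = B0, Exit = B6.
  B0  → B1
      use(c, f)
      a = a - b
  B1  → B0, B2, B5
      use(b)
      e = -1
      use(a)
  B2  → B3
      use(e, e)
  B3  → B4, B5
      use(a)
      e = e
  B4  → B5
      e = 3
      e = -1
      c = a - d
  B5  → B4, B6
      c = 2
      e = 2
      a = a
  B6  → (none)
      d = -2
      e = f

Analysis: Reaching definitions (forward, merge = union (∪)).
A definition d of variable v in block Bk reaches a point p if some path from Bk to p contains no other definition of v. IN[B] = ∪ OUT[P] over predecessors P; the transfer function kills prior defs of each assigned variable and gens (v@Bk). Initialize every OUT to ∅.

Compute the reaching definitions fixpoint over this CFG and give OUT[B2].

Answer: {a@B0, e@B1}

Trace:
Fixpoint table:
  B0:   IN={a@B0, e@B1}   OUT={a@B0, e@B1}
  B1:   IN={a@B0, e@B1}   OUT={a@B0, e@B1}
  B2:   IN={a@B0, e@B1}   OUT={a@B0, e@B1}
  B3:   IN={a@B0, e@B1}   OUT={a@B0, e@B3}
  B4:   IN={a@B0, a@B5, c@B5, e@B3, e@B5}   OUT={a@B0, a@B5, c@B4, e@B4}
  B5:   IN={a@B0, a@B5, c@B4, e@B1, e@B3, e@B4}   OUT={a@B5, c@B5, e@B5}
  B6:   IN={a@B5, c@B5, e@B5}   OUT={a@B5, c@B5, d@B6, e@B6}

Merge at B2: IN[B2] = OUT[B1] = {a@B0, e@B1}
Applying B2's transfer function to that IN value gives OUT[B2] (row B2 above).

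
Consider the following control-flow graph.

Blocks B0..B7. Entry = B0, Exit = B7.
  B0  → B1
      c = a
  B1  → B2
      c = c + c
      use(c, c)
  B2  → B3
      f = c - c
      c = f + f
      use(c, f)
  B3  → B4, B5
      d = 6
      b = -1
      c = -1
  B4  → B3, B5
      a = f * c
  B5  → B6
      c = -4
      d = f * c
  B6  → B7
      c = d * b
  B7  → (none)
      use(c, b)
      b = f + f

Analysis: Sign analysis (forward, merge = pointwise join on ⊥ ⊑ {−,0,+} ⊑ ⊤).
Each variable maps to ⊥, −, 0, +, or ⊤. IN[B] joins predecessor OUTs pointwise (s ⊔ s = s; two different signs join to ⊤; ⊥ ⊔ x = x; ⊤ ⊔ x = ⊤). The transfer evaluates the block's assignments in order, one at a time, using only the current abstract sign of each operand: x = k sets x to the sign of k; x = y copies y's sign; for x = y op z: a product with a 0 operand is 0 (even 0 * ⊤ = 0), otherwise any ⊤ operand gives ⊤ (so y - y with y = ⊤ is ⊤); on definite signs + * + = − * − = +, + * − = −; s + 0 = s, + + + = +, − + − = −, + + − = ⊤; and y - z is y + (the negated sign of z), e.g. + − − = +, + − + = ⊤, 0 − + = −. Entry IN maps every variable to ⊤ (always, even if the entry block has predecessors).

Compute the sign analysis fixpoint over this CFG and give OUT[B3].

Answer: {a: ⊤, b: -, c: -, d: +, e: ⊤, f: ⊤}

Trace:
Fixpoint table:
  B0: | IN=(all ⊤) | OUT=(all ⊤)
  B1: | IN=(all ⊤) | OUT=(all ⊤)
  B2: | IN=(all ⊤) | OUT=(all ⊤)
  B3: | IN=(all ⊤) | OUT={b:-, c:-, d:+; rest ⊤}
  B4: | IN={b:-, c:-, d:+; rest ⊤} | OUT={b:-, c:-, d:+; rest ⊤}
  B5: | IN={b:-, c:-, d:+; rest ⊤} | OUT={b:-, c:-; rest ⊤}
  B6: | IN={b:-, c:-; rest ⊤} | OUT={b:-; rest ⊤}
  B7: | IN={b:-; rest ⊤} | OUT=(all ⊤)

Merge at B3: IN[B3] = OUT[B2] ⊔ OUT[B4] = {a: ⊤, b: ⊤, c: ⊤, d: ⊤, e: ⊤, f: ⊤}
Applying B3's transfer function to that IN value gives OUT[B3] (row B3 above).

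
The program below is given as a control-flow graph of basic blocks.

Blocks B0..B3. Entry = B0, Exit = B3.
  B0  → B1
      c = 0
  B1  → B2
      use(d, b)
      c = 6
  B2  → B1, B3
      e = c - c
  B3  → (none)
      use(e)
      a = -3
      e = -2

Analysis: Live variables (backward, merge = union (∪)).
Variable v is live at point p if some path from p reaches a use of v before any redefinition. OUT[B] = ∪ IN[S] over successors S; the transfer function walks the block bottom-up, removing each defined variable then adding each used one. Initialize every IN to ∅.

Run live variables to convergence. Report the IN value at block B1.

Per-block solution:
  B0:   IN={b, d}   OUT={b, d}
  B1:   IN={b, d}   OUT={b, c, d}
  B2:   IN={b, c, d}   OUT={b, d, e}
  B3:   IN={e}   OUT={}

Merge at B1: OUT[B1] = IN[B2] = {b, c, d}
Applying B1's transfer function to that OUT value gives IN[B1] (row B1 above).

Answer: {b, d}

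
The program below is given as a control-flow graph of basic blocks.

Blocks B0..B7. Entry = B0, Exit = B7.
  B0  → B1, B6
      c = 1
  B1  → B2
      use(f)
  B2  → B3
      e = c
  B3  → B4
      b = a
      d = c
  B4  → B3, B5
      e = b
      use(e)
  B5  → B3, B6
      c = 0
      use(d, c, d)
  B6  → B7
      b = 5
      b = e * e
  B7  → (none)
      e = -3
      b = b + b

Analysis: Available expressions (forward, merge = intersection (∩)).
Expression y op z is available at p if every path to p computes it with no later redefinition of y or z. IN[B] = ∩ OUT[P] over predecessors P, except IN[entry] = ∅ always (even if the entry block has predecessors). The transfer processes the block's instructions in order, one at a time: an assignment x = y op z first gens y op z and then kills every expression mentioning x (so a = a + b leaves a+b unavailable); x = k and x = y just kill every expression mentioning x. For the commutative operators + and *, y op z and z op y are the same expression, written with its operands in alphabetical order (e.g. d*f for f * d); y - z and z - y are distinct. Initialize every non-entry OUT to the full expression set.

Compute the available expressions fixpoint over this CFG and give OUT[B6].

Fixpoint table:
  B0:  IN={}  OUT={}
  B1:  IN={}  OUT={}
  B2:  IN={}  OUT={}
  B3:  IN={}  OUT={}
  B4:  IN={}  OUT={}
  B5:  IN={}  OUT={}
  B6:  IN={}  OUT={e*e}
  B7:  IN={e*e}  OUT={}

Merge at B6: IN[B6] = OUT[B0] ∩ OUT[B5] = {}
Applying B6's transfer function to that IN value gives OUT[B6] (row B6 above).

Answer: {e*e}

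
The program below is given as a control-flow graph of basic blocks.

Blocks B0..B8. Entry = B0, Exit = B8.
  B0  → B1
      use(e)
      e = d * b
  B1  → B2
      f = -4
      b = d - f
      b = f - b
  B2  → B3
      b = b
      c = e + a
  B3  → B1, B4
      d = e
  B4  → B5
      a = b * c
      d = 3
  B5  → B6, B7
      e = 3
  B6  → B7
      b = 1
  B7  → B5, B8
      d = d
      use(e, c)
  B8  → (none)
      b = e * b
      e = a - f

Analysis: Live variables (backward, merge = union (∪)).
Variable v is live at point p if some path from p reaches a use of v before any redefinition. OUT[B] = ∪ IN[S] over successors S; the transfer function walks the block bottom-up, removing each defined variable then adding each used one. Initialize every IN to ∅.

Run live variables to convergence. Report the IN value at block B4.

Answer: {b, c, f}

Working:
Per-block solution:
  B0:  IN={a, b, d, e}  OUT={a, d, e}
  B1:  IN={a, d, e}  OUT={a, b, e, f}
  B2:  IN={a, b, e, f}  OUT={a, b, c, e, f}
  B3:  IN={a, b, c, e, f}  OUT={a, b, c, d, e, f}
  B4:  IN={b, c, f}  OUT={a, b, c, d, f}
  B5:  IN={a, b, c, d, f}  OUT={a, b, c, d, e, f}
  B6:  IN={a, c, d, e, f}  OUT={a, b, c, d, e, f}
  B7:  IN={a, b, c, d, e, f}  OUT={a, b, c, d, e, f}
  B8:  IN={a, b, e, f}  OUT={}

Merge at B4: OUT[B4] = IN[B5] = {a, b, c, d, f}
Applying B4's transfer function to that OUT value gives IN[B4] (row B4 above).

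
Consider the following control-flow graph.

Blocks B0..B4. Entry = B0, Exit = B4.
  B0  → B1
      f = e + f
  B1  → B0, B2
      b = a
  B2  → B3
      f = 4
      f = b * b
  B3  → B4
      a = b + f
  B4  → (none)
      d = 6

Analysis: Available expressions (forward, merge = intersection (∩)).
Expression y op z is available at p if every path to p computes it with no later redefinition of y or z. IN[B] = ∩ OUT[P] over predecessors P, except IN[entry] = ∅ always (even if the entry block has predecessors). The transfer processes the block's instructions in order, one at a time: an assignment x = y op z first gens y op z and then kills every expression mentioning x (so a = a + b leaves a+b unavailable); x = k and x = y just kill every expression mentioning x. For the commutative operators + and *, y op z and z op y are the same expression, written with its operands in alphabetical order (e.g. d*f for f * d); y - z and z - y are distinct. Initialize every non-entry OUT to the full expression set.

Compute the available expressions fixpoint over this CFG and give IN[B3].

Answer: {b*b}

Trace:
Fixpoint table:
  B0:  IN={}  OUT={}
  B1:  IN={}  OUT={}
  B2:  IN={}  OUT={b*b}
  B3:  IN={b*b}  OUT={b*b, b+f}
  B4:  IN={b*b, b+f}  OUT={b*b, b+f}

Merge at B3: IN[B3] = OUT[B2] = {b*b}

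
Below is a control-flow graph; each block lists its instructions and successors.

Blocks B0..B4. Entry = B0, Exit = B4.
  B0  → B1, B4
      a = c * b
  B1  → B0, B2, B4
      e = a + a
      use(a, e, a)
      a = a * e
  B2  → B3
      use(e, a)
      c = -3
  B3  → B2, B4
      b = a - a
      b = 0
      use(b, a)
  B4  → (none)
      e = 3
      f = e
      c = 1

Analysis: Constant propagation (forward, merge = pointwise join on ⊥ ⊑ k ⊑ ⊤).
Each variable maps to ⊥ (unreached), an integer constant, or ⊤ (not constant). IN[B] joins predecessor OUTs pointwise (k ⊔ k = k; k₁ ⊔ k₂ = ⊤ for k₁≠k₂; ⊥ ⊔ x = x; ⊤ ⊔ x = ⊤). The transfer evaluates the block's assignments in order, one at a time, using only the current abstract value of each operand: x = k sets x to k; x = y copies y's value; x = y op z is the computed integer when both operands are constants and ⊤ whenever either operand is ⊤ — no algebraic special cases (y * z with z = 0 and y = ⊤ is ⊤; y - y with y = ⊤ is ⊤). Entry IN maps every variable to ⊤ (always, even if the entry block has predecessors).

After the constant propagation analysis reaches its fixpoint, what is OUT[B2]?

Answer: {a: ⊤, b: ⊤, c: -3, d: ⊤, e: ⊤, f: ⊤}

Derivation:
Per-block solution:
  B0:  IN=(all ⊤)  OUT=(all ⊤)
  B1:  IN=(all ⊤)  OUT=(all ⊤)
  B2:  IN=(all ⊤)  OUT={c:-3; rest ⊤}
  B3:  IN={c:-3; rest ⊤}  OUT={b:0, c:-3; rest ⊤}
  B4:  IN=(all ⊤)  OUT={c:1, e:3, f:3; rest ⊤}

Merge at B2: IN[B2] = OUT[B1] ⊔ OUT[B3] = {a: ⊤, b: ⊤, c: ⊤, d: ⊤, e: ⊤, f: ⊤}
Applying B2's transfer function to that IN value gives OUT[B2] (row B2 above).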